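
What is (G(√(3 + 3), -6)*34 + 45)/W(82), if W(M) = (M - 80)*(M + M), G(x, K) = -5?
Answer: -125/328 ≈ -0.38110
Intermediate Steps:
W(M) = 2*M*(-80 + M) (W(M) = (-80 + M)*(2*M) = 2*M*(-80 + M))
(G(√(3 + 3), -6)*34 + 45)/W(82) = (-5*34 + 45)/((2*82*(-80 + 82))) = (-170 + 45)/((2*82*2)) = -125/328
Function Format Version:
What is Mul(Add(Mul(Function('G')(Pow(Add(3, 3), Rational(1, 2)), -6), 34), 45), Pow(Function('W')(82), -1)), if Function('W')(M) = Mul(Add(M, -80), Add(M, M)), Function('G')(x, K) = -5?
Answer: Rational(-125, 328) ≈ -0.38110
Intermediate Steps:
Function('W')(M) = Mul(2, M, Add(-80, M)) (Function('W')(M) = Mul(Add(-80, M), Mul(2, M)) = Mul(2, M, Add(-80, M)))
Mul(Add(Mul(Function('G')(Pow(Add(3, 3), Rational(1, 2)), -6), 34), 45), Pow(Function('W')(82), -1)) = Mul(Add(Mul(-5, 34), 45), Pow(Mul(2, 82, Add(-80, 82)), -1)) = Mul(Add(-170, 45), Pow(Mul(2, 82, 2), -1)) = Mul(-125, Pow(328, -1)) = Mul(-125, Rational(1, 328)) = Rational(-125, 328)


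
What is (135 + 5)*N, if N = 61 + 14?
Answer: 10500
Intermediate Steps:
N = 75
(135 + 5)*N = (135 + 5)*75 = 140*75 = 10500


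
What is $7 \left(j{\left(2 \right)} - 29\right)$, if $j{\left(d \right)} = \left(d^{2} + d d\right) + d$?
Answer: $-133$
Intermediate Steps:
$j{\left(d \right)} = d + 2 d^{2}$ ($j{\left(d \right)} = \left(d^{2} + d^{2}\right) + d = 2 d^{2} + d = d + 2 d^{2}$)
$7 \left(j{\left(2 \right)} - 29\right) = 7 \left(2 \left(1 + 2 \cdot 2\right) - 29\right) = 7 \left(2 \left(1 + 4\right) - 29\right) = 7 \left(2 \cdot 5 - 29\right) = 7 \left(10 - 29\right) = 7 \left(-19\right) = -133$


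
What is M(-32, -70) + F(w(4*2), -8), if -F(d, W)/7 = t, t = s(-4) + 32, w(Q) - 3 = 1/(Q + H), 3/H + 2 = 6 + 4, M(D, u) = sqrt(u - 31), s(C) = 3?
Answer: -245 + I*sqrt(101) ≈ -245.0 + 10.05*I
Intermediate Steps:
M(D, u) = sqrt(-31 + u)
H = 3/8 (H = 3/(-2 + (6 + 4)) = 3/(-2 + 10) = 3/8 ≈ 0.37500)
w(Q) = 3 + 1/(3/8 + Q) (w(Q) = 3 + 1/(Q + 3/8) = 3 + 1/(3/8 + Q))
t = 35 (t = 3 + 32 = 35)
F(d, W) = -245 (F(d, W) = -7*35 = -245)
M(-32, -70) + F(w(4*2), -8) = sqrt(-31 - 70) - 245 = sqrt(-101) - 245 = I*sqrt(101) - 245 = -245 + I*sqrt(101)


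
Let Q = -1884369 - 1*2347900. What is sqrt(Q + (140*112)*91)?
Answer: I*sqrt(2805389) ≈ 1674.9*I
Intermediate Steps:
Q = -4232269 (Q = -1884369 - 2347900 = -4232269)
sqrt(Q + (140*112)*91) = sqrt(-4232269 + (140*112)*91) = sqrt(-4232269 + 15680*91) = sqrt(-4232269 + 1426880) = sqrt(-2805389) = I*sqrt(2805389)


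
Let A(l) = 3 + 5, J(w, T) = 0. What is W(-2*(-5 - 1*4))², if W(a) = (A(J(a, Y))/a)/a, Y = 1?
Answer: 4/6561 ≈ 0.00060966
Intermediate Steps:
A(l) = 8
W(a) = 8/a² (W(a) = (8/a)/a = 8/a²)
W(-2*(-5 - 1*4))² = (8/(-2*(-5 - 1*4))²)² = (8/(-2*(-5 - 4))²)² = (8/(-2*(-9))²)² = (8/18²)² = (8*(1/324))² = (2/81)² = 4/6561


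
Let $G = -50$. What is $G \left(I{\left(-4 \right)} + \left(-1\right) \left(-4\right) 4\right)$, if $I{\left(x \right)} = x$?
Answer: $-600$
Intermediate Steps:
$G \left(I{\left(-4 \right)} + \left(-1\right) \left(-4\right) 4\right) = - 50 \left(-4 + \left(-1\right) \left(-4\right) 4\right) = - 50 \left(-4 + 4 \cdot 4\right) = - 50 \left(-4 + 16\right) = \left(-50\right) 12 = -600$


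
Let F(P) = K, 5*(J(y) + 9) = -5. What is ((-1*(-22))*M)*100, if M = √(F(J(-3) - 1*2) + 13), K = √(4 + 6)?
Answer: 2200*√(13 + √10) ≈ 8844.5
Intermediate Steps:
J(y) = -10 (J(y) = -9 + (⅕)*(-5) = -9 - 1 = -10)
K = √10 ≈ 3.1623
F(P) = √10
M = √(13 + √10) (M = √(√10 + 13) = √(13 + √10) ≈ 4.0202)
((-1*(-22))*M)*100 = ((-1*(-22))*√(13 + √10))*100 = (22*√(13 + √10))*100 = 2200*√(13 + √10)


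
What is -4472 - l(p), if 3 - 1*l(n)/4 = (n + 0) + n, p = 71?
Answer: -3916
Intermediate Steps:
l(n) = 12 - 8*n (l(n) = 12 - 4*((n + 0) + n) = 12 - 4*(n + n) = 12 - 8*n)
-4472 - l(p) = -4472 - (12 - 8*71) = -4472 - (12 - 568) = -4472 - 1*(-556) = -4472 + 556 = -3916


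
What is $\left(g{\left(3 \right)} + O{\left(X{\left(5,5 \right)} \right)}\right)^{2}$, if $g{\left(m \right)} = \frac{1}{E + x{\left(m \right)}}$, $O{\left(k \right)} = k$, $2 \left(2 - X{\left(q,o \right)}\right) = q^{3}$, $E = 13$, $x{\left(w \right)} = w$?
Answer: $\frac{935089}{256} \approx 3652.7$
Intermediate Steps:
$X{\left(q,o \right)} = 2 - \frac{q^{3}}{2}$
$g{\left(m \right)} = \frac{1}{13 + m}$
$\left(g{\left(3 \right)} + O{\left(X{\left(5,5 \right)} \right)}\right)^{2} = \left(\frac{1}{13 + 3} + \left(2 - \frac{5^{3}}{2}\right)\right)^{2} = \left(\frac{1}{16} + \left(2 - \frac{125}{2}\right)\right)^{2} = \left(\frac{1}{16} - \frac{121}{2}\right)^{2} = \left(- \frac{967}{16}\right)^{2} = \frac{935089}{256}$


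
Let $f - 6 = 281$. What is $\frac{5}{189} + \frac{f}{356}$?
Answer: $\frac{56023}{67284} \approx 0.83263$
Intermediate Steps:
$f = 287$ ($f = 6 + 281 = 287$)
$\frac{5}{189} + \frac{f}{356} = \frac{5}{189} + \frac{287}{356} = \frac{56023}{67284}$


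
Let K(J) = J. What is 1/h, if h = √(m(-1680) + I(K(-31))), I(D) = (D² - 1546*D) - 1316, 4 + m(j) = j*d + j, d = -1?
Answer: √47567/47567 ≈ 0.0045851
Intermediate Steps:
m(j) = -4 (m(j) = -4 + (j*(-1) + j) = -4 + (-j + j) = -4 + 0 = -4)
I(D) = -1316 + D² - 1546*D
h = √47567 (h = √(-4 + (-1316 + (-31)² - 1546*(-31))) = √(-4 + (-1316 + 961 + 47926)) = √(-4 + 47571) = √47567 ≈ 218.10)
1/h = 1/(√47567) = √47567/47567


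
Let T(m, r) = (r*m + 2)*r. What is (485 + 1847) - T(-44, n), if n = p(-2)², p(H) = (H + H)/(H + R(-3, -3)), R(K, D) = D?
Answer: 1467964/625 ≈ 2348.7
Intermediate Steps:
p(H) = 2*H/(-3 + H) (p(H) = (H + H)/(H - 3) = (2*H)/(-3 + H) = 2*H/(-3 + H))
n = 16/25 (n = (2*(-2)/(-3 - 2))² = (2*(-2)/(-5))² = (2*(-2)*(-⅕))² = (⅘)² = 16/25 ≈ 0.64000)
T(m, r) = r*(2 + m*r) (T(m, r) = (m*r + 2)*r = (2 + m*r)*r = r*(2 + m*r))
(485 + 1847) - T(-44, n) = (485 + 1847) - 16*(2 - 44*16/25)/25 = 2332 - 16*(2 - 704/25)/25 = 2332 - 16*(-654)/(25*25) = 2332 - 1*(-10464/625) = 2332 + 10464/625 = 1467964/625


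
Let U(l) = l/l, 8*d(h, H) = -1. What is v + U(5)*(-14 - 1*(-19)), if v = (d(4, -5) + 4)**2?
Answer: 1281/64 ≈ 20.016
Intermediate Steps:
d(h, H) = -1/8 (d(h, H) = (1/8)*(-1) = -1/8)
v = 961/64 (v = (-1/8 + 4)**2 = (31/8)**2 = 961/64 ≈ 15.016)
U(l) = 1
v + U(5)*(-14 - 1*(-19)) = 961/64 + 1*(-14 - 1*(-19)) = 961/64 + 1*(-14 + 19) = 961/64 + 1*5 = 961/64 + 5 = 1281/64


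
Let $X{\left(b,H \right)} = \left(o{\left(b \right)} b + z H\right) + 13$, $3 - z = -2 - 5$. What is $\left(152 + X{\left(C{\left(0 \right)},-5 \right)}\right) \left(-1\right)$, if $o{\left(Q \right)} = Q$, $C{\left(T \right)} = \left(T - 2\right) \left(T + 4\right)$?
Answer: $-179$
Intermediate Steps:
$C{\left(T \right)} = \left(-2 + T\right) \left(4 + T\right)$
$z = 10$ ($z = 3 - \left(-2 - 5\right) = 3 - -7 = 3 + 7 = 10$)
$X{\left(b,H \right)} = 13 + b^{2} + 10 H$ ($X{\left(b,H \right)} = \left(b b + 10 H\right) + 13 = \left(b^{2} + 10 H\right) + 13 = 13 + b^{2} + 10 H$)
$\left(152 + X{\left(C{\left(0 \right)},-5 \right)}\right) \left(-1\right) = \left(152 + \left(13 + \left(-8 + 0^{2} + 2 \cdot 0\right)^{2} + 10 \left(-5\right)\right)\right) \left(-1\right) = \left(152 + \left(13 + \left(-8 + 0 + 0\right)^{2} - 50\right)\right) \left(-1\right) = \left(152 + \left(13 + \left(-8\right)^{2} - 50\right)\right) \left(-1\right) = \left(152 + \left(13 + 64 - 50\right)\right) \left(-1\right) = \left(152 + 27\right) \left(-1\right) = 179 \left(-1\right) = -179$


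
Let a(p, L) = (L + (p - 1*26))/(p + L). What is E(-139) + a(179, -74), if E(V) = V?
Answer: -14516/105 ≈ -138.25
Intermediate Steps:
a(p, L) = (-26 + L + p)/(L + p) (a(p, L) = (L + (p - 26))/(L + p) = (L + (-26 + p))/(L + p) = (-26 + L + p)/(L + p))
E(-139) + a(179, -74) = -139 + (-26 - 74 + 179)/(-74 + 179) = -139 + 79/105 = -14516/105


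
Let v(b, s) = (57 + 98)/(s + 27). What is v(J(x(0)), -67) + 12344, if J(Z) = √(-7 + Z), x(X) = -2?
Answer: 98721/8 ≈ 12340.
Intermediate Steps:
v(b, s) = 155/(27 + s)
v(J(x(0)), -67) + 12344 = 155/(27 - 67) + 12344 = 155/(-40) + 12344 = 155*(-1/40) + 12344 = -31/8 + 12344 = 98721/8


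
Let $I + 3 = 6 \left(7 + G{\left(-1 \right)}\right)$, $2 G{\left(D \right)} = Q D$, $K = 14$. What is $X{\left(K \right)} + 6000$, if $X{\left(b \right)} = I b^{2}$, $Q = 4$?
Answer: $11292$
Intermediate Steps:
$G{\left(D \right)} = 2 D$ ($G{\left(D \right)} = \frac{4 D}{2} = 2 D$)
$I = 27$ ($I = -3 + 6 \left(7 + 2 \left(-1\right)\right) = -3 + 6 \left(7 - 2\right) = -3 + 6 \cdot 5 = -3 + 30 = 27$)
$X{\left(b \right)} = 27 b^{2}$
$X{\left(K \right)} + 6000 = 27 \cdot 14^{2} + 6000 = 27 \cdot 196 + 6000 = 5292 + 6000 = 11292$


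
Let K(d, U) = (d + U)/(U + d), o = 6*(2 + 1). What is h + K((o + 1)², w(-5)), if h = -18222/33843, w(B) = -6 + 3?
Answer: 5207/11281 ≈ 0.46157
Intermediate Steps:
o = 18 (o = 6*3 = 18)
w(B) = -3
K(d, U) = 1 (K(d, U) = (U + d)/(U + d) = 1)
h = -6074/11281 (h = -18222*1/33843 = -6074/11281 ≈ -0.53843)
h + K((o + 1)², w(-5)) = -6074/11281 + 1 = 5207/11281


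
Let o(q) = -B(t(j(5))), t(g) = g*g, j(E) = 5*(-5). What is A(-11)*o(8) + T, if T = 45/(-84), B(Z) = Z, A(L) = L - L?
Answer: -15/28 ≈ -0.53571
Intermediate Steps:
A(L) = 0
j(E) = -25
t(g) = g²
T = -15/28 (T = 45*(-1/84) = -15/28 ≈ -0.53571)
o(q) = -625 (o(q) = -1*(-25)² = -1*625 = -625)
A(-11)*o(8) + T = 0*(-625) - 15/28 = 0 - 15/28 = -15/28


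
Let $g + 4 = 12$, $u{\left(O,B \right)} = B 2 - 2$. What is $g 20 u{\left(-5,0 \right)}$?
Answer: $-320$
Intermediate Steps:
$u{\left(O,B \right)} = -2 + 2 B$ ($u{\left(O,B \right)} = 2 B - 2 = -2 + 2 B$)
$g = 8$ ($g = -4 + 12 = 8$)
$g 20 u{\left(-5,0 \right)} = 8 \cdot 20 \left(-2 + 2 \cdot 0\right) = 160 \left(-2 + 0\right) = 160 \left(-2\right) = -320$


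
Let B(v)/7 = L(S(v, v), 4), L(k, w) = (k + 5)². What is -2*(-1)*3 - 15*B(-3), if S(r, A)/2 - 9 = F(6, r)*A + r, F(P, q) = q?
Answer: -128619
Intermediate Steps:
S(r, A) = 18 + 2*r + 2*A*r (S(r, A) = 18 + 2*(r*A + r) = 18 + 2*(A*r + r) = 18 + 2*(r + A*r) = 18 + (2*r + 2*A*r) = 18 + 2*r + 2*A*r)
L(k, w) = (5 + k)²
B(v) = 7*(23 + 2*v + 2*v²)² (B(v) = 7*(5 + (18 + 2*v + 2*v*v))² = 7*(5 + (18 + 2*v + 2*v²))² = 7*(23 + 2*v + 2*v²)²)
-2*(-1)*3 - 15*B(-3) = -2*(-1)*3 - 105*(23 + 2*(-3) + 2*(-3)²)² = 2*3 - 105*(23 - 6 + 2*9)² = 6 - 105*(23 - 6 + 18)² = 6 - 105*35² = 6 - 105*1225 = 6 - 15*8575 = 6 - 128625 = -128619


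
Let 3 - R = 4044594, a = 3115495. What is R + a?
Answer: -929096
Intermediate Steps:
R = -4044591 (R = 3 - 1*4044594 = 3 - 4044594 = -4044591)
R + a = -4044591 + 3115495 = -929096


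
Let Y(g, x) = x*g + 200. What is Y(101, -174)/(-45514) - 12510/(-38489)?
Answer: 88434859/125127739 ≈ 0.70676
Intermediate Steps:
Y(g, x) = 200 + g*x (Y(g, x) = g*x + 200 = 200 + g*x)
Y(101, -174)/(-45514) - 12510/(-38489) = (200 + 101*(-174))/(-45514) - 12510/(-38489) = (200 - 17574)*(-1/45514) - 12510*(-1/38489) = -17374*(-1/45514) + 12510/38489 = 1241/3251 + 12510/38489 = 88434859/125127739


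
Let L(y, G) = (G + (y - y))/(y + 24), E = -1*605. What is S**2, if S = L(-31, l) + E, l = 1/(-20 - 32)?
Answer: 48496407961/132496 ≈ 3.6602e+5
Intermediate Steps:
E = -605
l = -1/52 (l = 1/(-52) = -1/52 ≈ -0.019231)
L(y, G) = G/(24 + y) (L(y, G) = (G + 0)/(24 + y) = G/(24 + y))
S = -220219/364 (S = -1/(52*(24 - 31)) - 605 = -1/52/(-7) - 605 = -1/52*(-1/7) - 605 = 1/364 - 605 = -220219/364 ≈ -605.00)
S**2 = (-220219/364)**2 = 48496407961/132496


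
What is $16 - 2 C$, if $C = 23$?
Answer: $-30$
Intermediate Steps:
$16 - 2 C = 16 - 46 = -30$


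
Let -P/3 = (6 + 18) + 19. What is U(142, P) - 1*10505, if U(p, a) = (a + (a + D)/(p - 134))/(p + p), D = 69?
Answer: -5967113/568 ≈ -10505.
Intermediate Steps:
P = -129 (P = -3*((6 + 18) + 19) = -3*(24 + 19) = -3*43 = -129)
U(p, a) = (a + (69 + a)/(-134 + p))/(2*p) (U(p, a) = (a + (a + 69)/(p - 134))/(p + p) = (a + (69 + a)/(-134 + p))/((2*p)) = (a + (69 + a)/(-134 + p))*(1/(2*p)) = (a + (69 + a)/(-134 + p))/(2*p))
U(142, P) - 1*10505 = (1/2)*(69 - 133*(-129) - 129*142)/(142*(-134 + 142)) - 1*10505 = (1/2)*(1/142)*(69 + 17157 - 18318)/8 - 10505 = (1/2)*(1/142)*(1/8)*(-1092) - 10505 = -273/568 - 10505 = -5967113/568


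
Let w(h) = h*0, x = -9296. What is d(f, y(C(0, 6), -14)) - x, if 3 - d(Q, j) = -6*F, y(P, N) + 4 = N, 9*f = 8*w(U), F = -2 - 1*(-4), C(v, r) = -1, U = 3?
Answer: 9311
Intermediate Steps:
w(h) = 0
F = 2 (F = -2 + 4 = 2)
f = 0 (f = (8*0)/9 = (⅑)*0 = 0)
y(P, N) = -4 + N
d(Q, j) = 15 (d(Q, j) = 3 - (-6)*2 = 3 - 1*(-12) = 3 + 12 = 15)
d(f, y(C(0, 6), -14)) - x = 15 - 1*(-9296) = 15 + 9296 = 9311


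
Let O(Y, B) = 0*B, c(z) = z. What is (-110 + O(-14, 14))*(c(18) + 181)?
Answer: -21890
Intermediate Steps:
O(Y, B) = 0
(-110 + O(-14, 14))*(c(18) + 181) = (-110 + 0)*(18 + 181) = -110*199 = -21890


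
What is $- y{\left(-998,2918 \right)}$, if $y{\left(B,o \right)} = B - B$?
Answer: $0$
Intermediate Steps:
$y{\left(B,o \right)} = 0$
$- y{\left(-998,2918 \right)} = \left(-1\right) 0 = 0$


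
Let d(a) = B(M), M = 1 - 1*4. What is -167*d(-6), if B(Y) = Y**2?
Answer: -1503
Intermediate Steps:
M = -3 (M = 1 - 4 = -3)
d(a) = 9 (d(a) = (-3)**2 = 9)
-167*d(-6) = -167*9 = -1503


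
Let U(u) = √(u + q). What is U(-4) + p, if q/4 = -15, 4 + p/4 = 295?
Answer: 1164 + 8*I ≈ 1164.0 + 8.0*I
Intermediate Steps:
p = 1164 (p = -16 + 4*295 = -16 + 1180 = 1164)
q = -60 (q = 4*(-15) = -60)
U(u) = √(-60 + u) (U(u) = √(u - 60) = √(-60 + u))
U(-4) + p = √(-60 - 4) + 1164 = √(-64) + 1164 = 8*I + 1164 = 1164 + 8*I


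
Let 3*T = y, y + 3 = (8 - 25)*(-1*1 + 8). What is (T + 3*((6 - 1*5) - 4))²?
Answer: 22201/9 ≈ 2466.8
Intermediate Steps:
y = -122 (y = -3 + (8 - 25)*(-1*1 + 8) = -3 - 17*(-1 + 8) = -3 - 17*7 = -3 - 119 = -122)
T = -122/3 (T = (⅓)*(-122) = -122/3 ≈ -40.667)
(T + 3*((6 - 1*5) - 4))² = (-122/3 + 3*((6 - 1*5) - 4))² = (-122/3 + 3*((6 - 5) - 4))² = (-122/3 + 3*(1 - 4))² = (-122/3 + 3*(-3))² = (-122/3 - 9)² = (-149/3)² = 22201/9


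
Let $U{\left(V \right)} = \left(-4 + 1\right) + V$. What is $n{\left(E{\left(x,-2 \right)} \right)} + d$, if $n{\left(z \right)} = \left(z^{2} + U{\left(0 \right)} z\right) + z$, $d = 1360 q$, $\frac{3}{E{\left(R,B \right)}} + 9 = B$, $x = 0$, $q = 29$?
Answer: $\frac{4772315}{121} \approx 39441.0$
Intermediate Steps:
$U{\left(V \right)} = -3 + V$
$E{\left(R,B \right)} = \frac{3}{-9 + B}$
$d = 39440$ ($d = 1360 \cdot 29 = 39440$)
$n{\left(z \right)} = z^{2} - 2 z$ ($n{\left(z \right)} = \left(z^{2} + \left(-3 + 0\right) z\right) + z = \left(z^{2} - 3 z\right) + z = z^{2} - 2 z$)
$n{\left(E{\left(x,-2 \right)} \right)} + d = \frac{3}{-9 - 2} \left(-2 + \frac{3}{-9 - 2}\right) + 39440 = \frac{3}{-11} \left(-2 + \frac{3}{-11}\right) + 39440 = 3 \left(- \frac{1}{11}\right) \left(-2 + 3 \left(- \frac{1}{11}\right)\right) + 39440 = - \frac{3 \left(-2 - \frac{3}{11}\right)}{11} + 39440 = \left(- \frac{3}{11}\right) \left(- \frac{25}{11}\right) + 39440 = \frac{75}{121} + 39440 = \frac{4772315}{121}$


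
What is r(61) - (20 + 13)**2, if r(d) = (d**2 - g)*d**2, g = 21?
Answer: 13766611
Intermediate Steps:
r(d) = d**2*(-21 + d**2) (r(d) = (d**2 - 1*21)*d**2 = (d**2 - 21)*d**2 = (-21 + d**2)*d**2 = d**2*(-21 + d**2))
r(61) - (20 + 13)**2 = 61**2*(-21 + 61**2) - (20 + 13)**2 = 3721*(-21 + 3721) - 1*33**2 = 3721*3700 - 1*1089 = 13767700 - 1089 = 13766611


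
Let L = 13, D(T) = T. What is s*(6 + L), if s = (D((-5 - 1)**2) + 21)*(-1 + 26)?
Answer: 27075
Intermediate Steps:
s = 1425 (s = ((-5 - 1)**2 + 21)*(-1 + 26) = ((-6)**2 + 21)*25 = (36 + 21)*25 = 57*25 = 1425)
s*(6 + L) = 1425*(6 + 13) = 1425*19 = 27075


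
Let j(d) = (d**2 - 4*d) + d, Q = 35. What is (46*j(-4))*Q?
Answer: 45080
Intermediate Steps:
j(d) = d**2 - 3*d
(46*j(-4))*Q = (46*(-4*(-3 - 4)))*35 = (46*(-4*(-7)))*35 = (46*28)*35 = 1288*35 = 45080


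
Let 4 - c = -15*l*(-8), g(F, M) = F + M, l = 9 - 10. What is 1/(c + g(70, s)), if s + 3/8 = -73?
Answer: 8/965 ≈ 0.0082902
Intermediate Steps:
s = -587/8 (s = -3/8 - 73 = -587/8 ≈ -73.375)
l = -1
c = 124 (c = 4 - (-15*(-1))*(-8) = 4 - 15*(-8) = 4 - 1*(-120) = 4 + 120 = 124)
1/(c + g(70, s)) = 1/(124 + (70 - 587/8)) = 1/(124 - 27/8) = 1/(965/8) = 8/965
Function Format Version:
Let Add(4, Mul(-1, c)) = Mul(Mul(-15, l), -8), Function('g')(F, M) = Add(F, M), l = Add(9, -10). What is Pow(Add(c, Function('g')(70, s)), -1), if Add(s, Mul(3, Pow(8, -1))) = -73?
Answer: Rational(8, 965) ≈ 0.0082902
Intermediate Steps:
s = Rational(-587, 8) (s = Add(Rational(-3, 8), -73) = Rational(-587, 8) ≈ -73.375)
l = -1
c = 124 (c = Add(4, Mul(-1, Mul(Mul(-15, -1), -8))) = Add(4, Mul(-1, Mul(15, -8))) = Add(4, Mul(-1, -120)) = Add(4, 120) = 124)
Pow(Add(c, Function('g')(70, s)), -1) = Pow(Add(124, Add(70, Rational(-587, 8))), -1) = Pow(Add(124, Rational(-27, 8)), -1) = Pow(Rational(965, 8), -1) = Rational(8, 965)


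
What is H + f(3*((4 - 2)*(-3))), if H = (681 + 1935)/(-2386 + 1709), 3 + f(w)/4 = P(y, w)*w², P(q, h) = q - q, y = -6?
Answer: -10740/677 ≈ -15.864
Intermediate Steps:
P(q, h) = 0
f(w) = -12 (f(w) = -12 + 4*(0*w²) = -12 + 4*0 = -12 + 0 = -12)
H = -2616/677 (H = 2616/(-677) = 2616*(-1/677) = -2616/677 ≈ -3.8641)
H + f(3*((4 - 2)*(-3))) = -2616/677 - 12 = -10740/677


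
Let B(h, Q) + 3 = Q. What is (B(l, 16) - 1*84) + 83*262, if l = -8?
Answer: 21675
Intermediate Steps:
B(h, Q) = -3 + Q
(B(l, 16) - 1*84) + 83*262 = ((-3 + 16) - 1*84) + 83*262 = (13 - 84) + 21746 = -71 + 21746 = 21675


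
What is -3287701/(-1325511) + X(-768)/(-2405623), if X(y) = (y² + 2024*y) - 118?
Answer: 835247642519/289879977123 ≈ 2.8814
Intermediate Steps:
X(y) = -118 + y² + 2024*y
-3287701/(-1325511) + X(-768)/(-2405623) = -3287701/(-1325511) + (-118 + (-768)² + 2024*(-768))/(-2405623) = -3287701*(-1/1325511) + (-118 + 589824 - 1554432)*(-1/2405623) = 3287701/1325511 - 964726*(-1/2405623) = 3287701/1325511 + 964726/2405623 = 835247642519/289879977123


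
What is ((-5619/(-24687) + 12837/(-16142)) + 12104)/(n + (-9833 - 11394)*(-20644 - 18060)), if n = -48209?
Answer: 1607729396165/109124782586556282 ≈ 1.4733e-5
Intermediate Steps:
((-5619/(-24687) + 12837/(-16142)) + 12104)/(n + (-9833 - 11394)*(-20644 - 18060)) = ((-5619/(-24687) + 12837/(-16142)) + 12104)/(-48209 + (-9833 - 11394)*(-20644 - 18060)) = ((-5619*(-1/24687) + 12837*(-1/16142)) + 12104)/(-48209 - 21227*(-38704)) = ((1873/8229 - 12837/16142) + 12104)/(-48209 + 821569808) = (-75401707/132832518 + 12104)/821521599 = (1607729396165/132832518)*(1/821521599) = 1607729396165/109124782586556282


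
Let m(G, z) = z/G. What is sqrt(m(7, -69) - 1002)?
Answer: 3*I*sqrt(5509)/7 ≈ 31.81*I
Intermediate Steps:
sqrt(m(7, -69) - 1002) = sqrt(-69/7 - 1002) = sqrt(-7083/7) = 3*I*sqrt(5509)/7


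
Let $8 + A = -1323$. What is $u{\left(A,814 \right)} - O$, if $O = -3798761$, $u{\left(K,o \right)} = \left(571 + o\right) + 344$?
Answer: $3800490$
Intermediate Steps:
$A = -1331$ ($A = -8 - 1323 = -1331$)
$u{\left(K,o \right)} = 915 + o$
$u{\left(A,814 \right)} - O = \left(915 + 814\right) - -3798761 = 1729 + 3798761 = 3800490$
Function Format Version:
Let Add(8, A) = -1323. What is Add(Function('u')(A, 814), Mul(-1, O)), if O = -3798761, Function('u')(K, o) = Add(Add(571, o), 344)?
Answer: 3800490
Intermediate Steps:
A = -1331 (A = Add(-8, -1323) = -1331)
Function('u')(K, o) = Add(915, o)
Add(Function('u')(A, 814), Mul(-1, O)) = Add(Add(915, 814), Mul(-1, -3798761)) = Add(1729, 3798761) = 3800490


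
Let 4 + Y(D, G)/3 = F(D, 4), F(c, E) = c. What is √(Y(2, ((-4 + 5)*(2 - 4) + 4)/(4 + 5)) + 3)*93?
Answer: 93*I*√3 ≈ 161.08*I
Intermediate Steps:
Y(D, G) = -12 + 3*D
√(Y(2, ((-4 + 5)*(2 - 4) + 4)/(4 + 5)) + 3)*93 = √((-12 + 3*2) + 3)*93 = √((-12 + 6) + 3)*93 = √(-6 + 3)*93 = √(-3)*93 = (I*√3)*93 = 93*I*√3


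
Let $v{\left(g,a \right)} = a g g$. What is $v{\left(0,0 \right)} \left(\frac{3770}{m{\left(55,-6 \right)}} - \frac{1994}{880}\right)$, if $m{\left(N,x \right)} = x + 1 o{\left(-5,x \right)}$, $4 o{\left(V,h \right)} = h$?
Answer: $0$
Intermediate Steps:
$o{\left(V,h \right)} = \frac{h}{4}$
$m{\left(N,x \right)} = \frac{5 x}{4}$ ($m{\left(N,x \right)} = x + 1 \frac{x}{4} = x + \frac{x}{4} = \frac{5 x}{4}$)
$v{\left(g,a \right)} = a g^{2}$
$v{\left(0,0 \right)} \left(\frac{3770}{m{\left(55,-6 \right)}} - \frac{1994}{880}\right) = 0 \cdot 0^{2} \left(\frac{3770}{\frac{5}{4} \left(-6\right)} - \frac{1994}{880}\right) = 0 \cdot 0 \left(\frac{3770}{- \frac{15}{2}} - \frac{997}{440}\right) = 0 \left(3770 \left(- \frac{2}{15}\right) - \frac{997}{440}\right) = 0 \left(- \frac{1508}{3} - \frac{997}{440}\right) = 0 \left(- \frac{666511}{1320}\right) = 0$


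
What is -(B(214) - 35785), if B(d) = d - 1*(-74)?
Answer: 35497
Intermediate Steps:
B(d) = 74 + d (B(d) = d + 74 = 74 + d)
-(B(214) - 35785) = -((74 + 214) - 35785) = -(288 - 35785) = -1*(-35497) = 35497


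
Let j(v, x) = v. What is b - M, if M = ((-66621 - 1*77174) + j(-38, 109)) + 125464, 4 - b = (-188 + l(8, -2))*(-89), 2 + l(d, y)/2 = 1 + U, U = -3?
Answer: 929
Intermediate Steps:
l(d, y) = -8 (l(d, y) = -4 + 2*(1 - 3) = -4 + 2*(-2) = -4 - 4 = -8)
b = -17440 (b = 4 - (-188 - 8)*(-89) = 4 - (-196)*(-89) = 4 - 1*17444 = 4 - 17444 = -17440)
M = -18369 (M = ((-66621 - 1*77174) - 38) + 125464 = ((-66621 - 77174) - 38) + 125464 = (-143795 - 38) + 125464 = -143833 + 125464 = -18369)
b - M = -17440 - 1*(-18369) = -17440 + 18369 = 929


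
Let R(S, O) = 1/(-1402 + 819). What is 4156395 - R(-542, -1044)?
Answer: 2423178286/583 ≈ 4.1564e+6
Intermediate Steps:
R(S, O) = -1/583 (R(S, O) = 1/(-583) = -1/583)
4156395 - R(-542, -1044) = 4156395 - 1*(-1/583) = 4156395 + 1/583 = 2423178286/583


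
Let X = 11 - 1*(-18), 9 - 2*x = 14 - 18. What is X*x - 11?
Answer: 355/2 ≈ 177.50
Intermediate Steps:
x = 13/2 (x = 9/2 - (14 - 18)/2 = 9/2 - 1/2*(-4) = 9/2 + 2 = 13/2 ≈ 6.5000)
X = 29 (X = 11 + 18 = 29)
X*x - 11 = 29*(13/2) - 11 = 377/2 - 11 = 355/2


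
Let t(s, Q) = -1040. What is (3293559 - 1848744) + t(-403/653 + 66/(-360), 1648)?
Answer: 1443775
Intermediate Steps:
(3293559 - 1848744) + t(-403/653 + 66/(-360), 1648) = (3293559 - 1848744) - 1040 = 1444815 - 1040 = 1443775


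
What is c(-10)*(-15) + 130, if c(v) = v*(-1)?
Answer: -20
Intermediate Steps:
c(v) = -v
c(-10)*(-15) + 130 = -1*(-10)*(-15) + 130 = 10*(-15) + 130 = -150 + 130 = -20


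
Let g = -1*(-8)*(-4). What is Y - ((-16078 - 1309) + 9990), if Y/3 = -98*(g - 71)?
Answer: 37679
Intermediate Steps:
g = -32 (g = 8*(-4) = -32)
Y = 30282 (Y = 3*(-98*(-32 - 71)) = 3*(-98*(-103)) = 3*10094 = 30282)
Y - ((-16078 - 1309) + 9990) = 30282 - ((-16078 - 1309) + 9990) = 30282 - (-17387 + 9990) = 30282 - 1*(-7397) = 30282 + 7397 = 37679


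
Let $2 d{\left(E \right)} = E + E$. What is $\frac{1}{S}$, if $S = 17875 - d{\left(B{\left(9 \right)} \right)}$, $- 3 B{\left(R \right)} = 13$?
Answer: $\frac{3}{53638} \approx 5.5931 \cdot 10^{-5}$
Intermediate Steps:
$B{\left(R \right)} = - \frac{13}{3}$ ($B{\left(R \right)} = \left(- \frac{1}{3}\right) 13 = - \frac{13}{3}$)
$d{\left(E \right)} = E$ ($d{\left(E \right)} = \frac{E + E}{2} = \frac{2 E}{2} = E$)
$S = \frac{53638}{3}$ ($S = 17875 - - \frac{13}{3} = 17875 + \frac{13}{3} = \frac{53638}{3} \approx 17879.0$)
$\frac{1}{S} = \frac{1}{\frac{53638}{3}} = \frac{3}{53638}$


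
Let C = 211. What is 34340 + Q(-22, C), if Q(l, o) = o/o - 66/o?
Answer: 7245885/211 ≈ 34341.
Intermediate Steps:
Q(l, o) = 1 - 66/o
34340 + Q(-22, C) = 34340 + (-66 + 211)/211 = 34340 + (1/211)*145 = 34340 + 145/211 = 7245885/211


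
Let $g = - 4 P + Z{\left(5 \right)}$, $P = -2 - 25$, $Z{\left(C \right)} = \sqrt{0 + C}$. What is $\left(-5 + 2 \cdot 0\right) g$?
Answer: $-540 - 5 \sqrt{5} \approx -551.18$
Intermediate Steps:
$Z{\left(C \right)} = \sqrt{C}$
$P = -27$ ($P = -2 - 25 = -27$)
$g = 108 + \sqrt{5}$ ($g = \left(-4\right) \left(-27\right) + \sqrt{5} = 108 + \sqrt{5} \approx 110.24$)
$\left(-5 + 2 \cdot 0\right) g = \left(-5 + 2 \cdot 0\right) \left(108 + \sqrt{5}\right) = \left(-5 + 0\right) \left(108 + \sqrt{5}\right) = - 5 \left(108 + \sqrt{5}\right) = -540 - 5 \sqrt{5}$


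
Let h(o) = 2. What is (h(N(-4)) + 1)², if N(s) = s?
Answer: 9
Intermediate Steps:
(h(N(-4)) + 1)² = (2 + 1)² = 3² = 9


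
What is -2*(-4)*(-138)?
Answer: -1104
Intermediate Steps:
-2*(-4)*(-138) = -(-8)*(-138) = -1*1104 = -1104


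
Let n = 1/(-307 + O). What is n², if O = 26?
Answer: 1/78961 ≈ 1.2664e-5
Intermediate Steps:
n = -1/281 (n = 1/(-307 + 26) = 1/(-281) = -1/281 ≈ -0.0035587)
n² = (-1/281)² = 1/78961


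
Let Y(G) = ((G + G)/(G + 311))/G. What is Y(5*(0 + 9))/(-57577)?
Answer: -1/10248706 ≈ -9.7573e-8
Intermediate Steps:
Y(G) = 2/(311 + G) (Y(G) = ((2*G)/(311 + G))/G = (2*G/(311 + G))/G = 2/(311 + G))
Y(5*(0 + 9))/(-57577) = (2/(311 + 5*(0 + 9)))/(-57577) = (2/(311 + 5*9))*(-1/57577) = (2/(311 + 45))*(-1/57577) = (2/356)*(-1/57577) = (2*(1/356))*(-1/57577) = (1/178)*(-1/57577) = -1/10248706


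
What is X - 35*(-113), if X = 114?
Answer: 4069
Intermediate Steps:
X - 35*(-113) = 114 - 35*(-113) = 114 + 3955 = 4069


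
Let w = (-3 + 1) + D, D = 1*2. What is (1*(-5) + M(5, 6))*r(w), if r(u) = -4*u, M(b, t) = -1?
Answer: 0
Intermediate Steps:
D = 2
w = 0 (w = (-3 + 1) + 2 = -2 + 2 = 0)
(1*(-5) + M(5, 6))*r(w) = (1*(-5) - 1)*(-4*0) = (-5 - 1)*0 = -6*0 = 0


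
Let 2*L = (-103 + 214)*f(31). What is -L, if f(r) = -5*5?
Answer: 2775/2 ≈ 1387.5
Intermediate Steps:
f(r) = -25
L = -2775/2 (L = ((-103 + 214)*(-25))/2 = (111*(-25))/2 = (½)*(-2775) = -2775/2 ≈ -1387.5)
-L = -1*(-2775/2) = 2775/2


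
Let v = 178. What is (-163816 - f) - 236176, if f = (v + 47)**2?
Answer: -450617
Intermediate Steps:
f = 50625 (f = (178 + 47)**2 = 225**2 = 50625)
(-163816 - f) - 236176 = (-163816 - 1*50625) - 236176 = (-163816 - 50625) - 236176 = -214441 - 236176 = -450617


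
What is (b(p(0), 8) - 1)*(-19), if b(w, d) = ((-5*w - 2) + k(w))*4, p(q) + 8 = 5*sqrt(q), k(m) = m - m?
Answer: -2869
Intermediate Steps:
k(m) = 0
p(q) = -8 + 5*sqrt(q)
b(w, d) = -8 - 20*w (b(w, d) = ((-5*w - 2) + 0)*4 = ((-2 - 5*w) + 0)*4 = (-2 - 5*w)*4 = -8 - 20*w)
(b(p(0), 8) - 1)*(-19) = ((-8 - 20*(-8 + 5*sqrt(0))) - 1)*(-19) = ((-8 - 20*(-8 + 5*0)) - 1)*(-19) = ((-8 - 20*(-8 + 0)) - 1)*(-19) = ((-8 - 20*(-8)) - 1)*(-19) = ((-8 + 160) - 1)*(-19) = (152 - 1)*(-19) = 151*(-19) = -2869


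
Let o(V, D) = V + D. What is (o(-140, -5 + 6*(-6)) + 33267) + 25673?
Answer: 58759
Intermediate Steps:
o(V, D) = D + V
(o(-140, -5 + 6*(-6)) + 33267) + 25673 = (((-5 + 6*(-6)) - 140) + 33267) + 25673 = (((-5 - 36) - 140) + 33267) + 25673 = ((-41 - 140) + 33267) + 25673 = (-181 + 33267) + 25673 = 33086 + 25673 = 58759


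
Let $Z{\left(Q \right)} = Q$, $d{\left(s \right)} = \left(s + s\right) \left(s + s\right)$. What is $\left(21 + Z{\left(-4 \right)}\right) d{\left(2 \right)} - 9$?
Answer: $263$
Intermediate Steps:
$d{\left(s \right)} = 4 s^{2}$ ($d{\left(s \right)} = 2 s 2 s = 4 s^{2}$)
$\left(21 + Z{\left(-4 \right)}\right) d{\left(2 \right)} - 9 = \left(21 - 4\right) 4 \cdot 2^{2} - 9 = 17 \cdot 4 \cdot 4 - 9 = 17 \cdot 16 - 9 = 272 - 9 = 263$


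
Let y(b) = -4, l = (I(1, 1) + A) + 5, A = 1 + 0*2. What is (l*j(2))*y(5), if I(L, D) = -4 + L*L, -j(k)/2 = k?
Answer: 48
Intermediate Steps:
A = 1 (A = 1 + 0 = 1)
j(k) = -2*k
I(L, D) = -4 + L²
l = 3 (l = ((-4 + 1²) + 1) + 5 = ((-4 + 1) + 1) + 5 = (-3 + 1) + 5 = -2 + 5 = 3)
(l*j(2))*y(5) = (3*(-2*2))*(-4) = (3*(-4))*(-4) = -12*(-4) = 48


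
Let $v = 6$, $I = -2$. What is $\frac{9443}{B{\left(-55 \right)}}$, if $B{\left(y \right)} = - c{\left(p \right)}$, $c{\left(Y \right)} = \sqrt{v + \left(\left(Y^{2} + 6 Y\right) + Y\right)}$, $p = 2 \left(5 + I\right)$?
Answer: $- \frac{1349 \sqrt{21}}{6} \approx -1030.3$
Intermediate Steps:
$p = 6$ ($p = 2 \left(5 - 2\right) = 2 \cdot 3 = 6$)
$c{\left(Y \right)} = \sqrt{6 + Y^{2} + 7 Y}$ ($c{\left(Y \right)} = \sqrt{6 + \left(\left(Y^{2} + 6 Y\right) + Y\right)} = \sqrt{6 + \left(Y^{2} + 7 Y\right)} = \sqrt{6 + Y^{2} + 7 Y}$)
$B{\left(y \right)} = - 2 \sqrt{21}$ ($B{\left(y \right)} = - \sqrt{6 + 6^{2} + 7 \cdot 6} = - \sqrt{6 + 36 + 42} = - \sqrt{84} = - 2 \sqrt{21}$)
$\frac{9443}{B{\left(-55 \right)}} = \frac{9443}{\left(-2\right) \sqrt{21}} = 9443 \left(- \frac{\sqrt{21}}{42}\right) = - \frac{1349 \sqrt{21}}{6}$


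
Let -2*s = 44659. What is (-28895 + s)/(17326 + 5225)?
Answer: -102449/45102 ≈ -2.2715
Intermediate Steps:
s = -44659/2 (s = -1/2*44659 = -44659/2 ≈ -22330.)
(-28895 + s)/(17326 + 5225) = (-28895 - 44659/2)/(17326 + 5225) = -102449/2/22551 = -102449/2*1/22551 = -102449/45102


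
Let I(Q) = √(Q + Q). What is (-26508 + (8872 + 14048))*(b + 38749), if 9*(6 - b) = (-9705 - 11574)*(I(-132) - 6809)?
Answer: 57623246512 - 16966456*I*√66 ≈ 5.7623e+10 - 1.3784e+8*I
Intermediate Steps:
I(Q) = √2*√Q (I(Q) = √(2*Q) = √2*√Q)
b = -48296219/3 + 14186*I*√66/3 (b = 6 - (-9705 - 11574)*(√2*√(-132) - 6809)/9 = 6 - (-7093)*(√2*(2*I*√33) - 6809)/3 = 6 - (-7093)*(2*I*√66 - 6809)/3 = 6 - (-7093)*(-6809 + 2*I*√66)/3 = 6 - (144888711 - 42558*I*√66)/9 = 6 + (-48296237/3 + 14186*I*√66/3) = -48296219/3 + 14186*I*√66/3 ≈ -1.6099e+7 + 38416.0*I)
(-26508 + (8872 + 14048))*(b + 38749) = (-26508 + (8872 + 14048))*((-48296219/3 + 14186*I*√66/3) + 38749) = (-26508 + 22920)*(-48179972/3 + 14186*I*√66/3) = -3588*(-48179972/3 + 14186*I*√66/3) = 57623246512 - 16966456*I*√66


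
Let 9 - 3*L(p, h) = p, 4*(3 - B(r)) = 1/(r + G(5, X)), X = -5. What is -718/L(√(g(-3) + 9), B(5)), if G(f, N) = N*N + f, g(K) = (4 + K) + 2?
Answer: -6462/23 - 1436*√3/23 ≈ -389.10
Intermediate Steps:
g(K) = 6 + K
G(f, N) = f + N² (G(f, N) = N² + f = f + N²)
B(r) = 3 - 1/(4*(30 + r)) (B(r) = 3 - 1/(4*(r + (5 + (-5)²))) = 3 - 1/(4*(r + (5 + 25))) = 3 - 1/(4*(r + 30)) = 3 - 1/(4*(30 + r)))
L(p, h) = 3 - p/3
-718/L(√(g(-3) + 9), B(5)) = -718/(3 - √((6 - 3) + 9)/3) = -718/(3 - √(3 + 9)/3) = -718/(3 - 2*√3/3)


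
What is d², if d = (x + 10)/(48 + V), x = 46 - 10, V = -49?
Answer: 2116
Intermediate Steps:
x = 36
d = -46 (d = (36 + 10)/(48 - 49) = 46/(-1) = 46*(-1) = -46)
d² = (-46)² = 2116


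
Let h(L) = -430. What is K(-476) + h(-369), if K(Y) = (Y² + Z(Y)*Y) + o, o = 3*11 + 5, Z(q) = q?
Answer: 452760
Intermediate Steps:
o = 38 (o = 33 + 5 = 38)
K(Y) = 38 + 2*Y² (K(Y) = (Y² + Y*Y) + 38 = (Y² + Y²) + 38 = 2*Y² + 38 = 38 + 2*Y²)
K(-476) + h(-369) = (38 + 2*(-476)²) - 430 = (38 + 2*226576) - 430 = (38 + 453152) - 430 = 453190 - 430 = 452760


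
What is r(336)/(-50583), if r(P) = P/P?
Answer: -1/50583 ≈ -1.9769e-5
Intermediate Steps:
r(P) = 1
r(336)/(-50583) = 1/(-50583) = 1*(-1/50583) = -1/50583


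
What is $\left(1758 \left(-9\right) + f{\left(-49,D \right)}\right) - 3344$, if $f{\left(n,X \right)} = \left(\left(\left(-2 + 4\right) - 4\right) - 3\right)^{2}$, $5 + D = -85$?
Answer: $-19141$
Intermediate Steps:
$D = -90$ ($D = -5 - 85 = -90$)
$f{\left(n,X \right)} = 25$ ($f{\left(n,X \right)} = \left(\left(2 - 4\right) - 3\right)^{2} = \left(-2 - 3\right)^{2} = \left(-5\right)^{2} = 25$)
$\left(1758 \left(-9\right) + f{\left(-49,D \right)}\right) - 3344 = \left(1758 \left(-9\right) + 25\right) - 3344 = \left(-15822 + 25\right) - 3344 = -15797 - 3344 = -19141$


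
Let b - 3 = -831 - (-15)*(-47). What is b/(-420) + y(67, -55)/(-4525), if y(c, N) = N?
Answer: 13257/3620 ≈ 3.6622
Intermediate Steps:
b = -1533 (b = 3 + (-831 - (-15)*(-47)) = 3 + (-831 - 1*705) = 3 + (-831 - 705) = 3 - 1536 = -1533)
b/(-420) + y(67, -55)/(-4525) = -1533/(-420) - 55/(-4525) = -1533*(-1/420) - 55*(-1/4525) = 73/20 + 11/905 = 13257/3620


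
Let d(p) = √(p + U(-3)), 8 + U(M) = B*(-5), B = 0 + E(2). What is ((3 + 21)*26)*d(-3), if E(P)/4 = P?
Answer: 624*I*√51 ≈ 4456.3*I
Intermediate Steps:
E(P) = 4*P
B = 8 (B = 0 + 4*2 = 0 + 8 = 8)
U(M) = -48 (U(M) = -8 + 8*(-5) = -8 - 40 = -48)
d(p) = √(-48 + p) (d(p) = √(p - 48) = √(-48 + p))
((3 + 21)*26)*d(-3) = ((3 + 21)*26)*√(-48 - 3) = (24*26)*√(-51) = 624*(I*√51) = 624*I*√51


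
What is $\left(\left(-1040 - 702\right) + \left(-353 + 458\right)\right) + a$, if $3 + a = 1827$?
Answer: $187$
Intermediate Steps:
$a = 1824$ ($a = -3 + 1827 = 1824$)
$\left(\left(-1040 - 702\right) + \left(-353 + 458\right)\right) + a = \left(\left(-1040 - 702\right) + \left(-353 + 458\right)\right) + 1824 = \left(\left(-1040 - 702\right) + 105\right) + 1824 = \left(-1742 + 105\right) + 1824 = -1637 + 1824 = 187$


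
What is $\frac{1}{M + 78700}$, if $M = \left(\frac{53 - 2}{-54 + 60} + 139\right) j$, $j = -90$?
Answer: $\frac{1}{65425} \approx 1.5285 \cdot 10^{-5}$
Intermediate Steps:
$M = -13275$ ($M = \left(\frac{53 - 2}{-54 + 60} + 139\right) \left(-90\right) = \left(\frac{51}{6} + 139\right) \left(-90\right) = \left(51 \cdot \frac{1}{6} + 139\right) \left(-90\right) = \left(\frac{17}{2} + 139\right) \left(-90\right) = \frac{295}{2} \left(-90\right) = -13275$)
$\frac{1}{M + 78700} = \frac{1}{-13275 + 78700} = \frac{1}{65425}$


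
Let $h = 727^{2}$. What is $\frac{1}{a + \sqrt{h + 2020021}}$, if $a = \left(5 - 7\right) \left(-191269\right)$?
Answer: $\frac{191269}{73166386447} - \frac{5 \sqrt{101942}}{146332772894} \approx 2.6033 \cdot 10^{-6}$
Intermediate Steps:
$h = 528529$
$a = 382538$ ($a = \left(5 - 7\right) \left(-191269\right) = \left(-2\right) \left(-191269\right) = 382538$)
$\frac{1}{a + \sqrt{h + 2020021}} = \frac{1}{382538 + \sqrt{528529 + 2020021}} = \frac{1}{382538 + \sqrt{2548550}} = \frac{1}{382538 + 5 \sqrt{101942}}$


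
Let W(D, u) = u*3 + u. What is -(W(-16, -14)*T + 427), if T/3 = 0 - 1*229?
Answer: -38899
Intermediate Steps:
T = -687 (T = 3*(0 - 1*229) = 3*(0 - 229) = 3*(-229) = -687)
W(D, u) = 4*u (W(D, u) = 3*u + u = 4*u)
-(W(-16, -14)*T + 427) = -((4*(-14))*(-687) + 427) = -(-56*(-687) + 427) = -(38472 + 427) = -1*38899 = -38899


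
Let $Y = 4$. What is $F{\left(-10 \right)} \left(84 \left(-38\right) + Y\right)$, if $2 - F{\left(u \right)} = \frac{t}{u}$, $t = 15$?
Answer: $-11158$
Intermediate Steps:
$F{\left(u \right)} = 2 - \frac{15}{u}$
$F{\left(-10 \right)} \left(84 \left(-38\right) + Y\right) = \left(2 - \frac{15}{-10}\right) \left(84 \left(-38\right) + 4\right) = \left(2 - - \frac{3}{2}\right) \left(-3192 + 4\right) = \left(2 + \frac{3}{2}\right) \left(-3188\right) = \frac{7}{2} \left(-3188\right) = -11158$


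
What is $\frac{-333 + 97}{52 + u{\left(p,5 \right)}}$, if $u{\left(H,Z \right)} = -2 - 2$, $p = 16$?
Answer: $- \frac{59}{12} \approx -4.9167$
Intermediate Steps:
$u{\left(H,Z \right)} = -4$ ($u{\left(H,Z \right)} = -2 - 2 = -4$)
$\frac{-333 + 97}{52 + u{\left(p,5 \right)}} = \frac{-333 + 97}{52 - 4} = - \frac{236}{48} = \left(-236\right) \frac{1}{48} = - \frac{59}{12}$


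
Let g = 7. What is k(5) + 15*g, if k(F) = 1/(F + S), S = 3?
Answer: 841/8 ≈ 105.13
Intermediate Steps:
k(F) = 1/(3 + F) (k(F) = 1/(F + 3) = 1/(3 + F))
k(5) + 15*g = 1/(3 + 5) + 15*7 = 1/8 + 105 = ⅛ + 105 = 841/8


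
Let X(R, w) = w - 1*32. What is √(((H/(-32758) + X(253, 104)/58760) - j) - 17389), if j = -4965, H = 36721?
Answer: I*√719314708038427774130/240607510 ≈ 111.47*I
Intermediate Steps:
X(R, w) = -32 + w (X(R, w) = w - 32 = -32 + w)
√(((H/(-32758) + X(253, 104)/58760) - j) - 17389) = √(((36721/(-32758) + (-32 + 104)/58760) - 1*(-4965)) - 17389) = √(((36721*(-1/32758) + 72*(1/58760)) + 4965) - 17389) = √(((-36721/32758 + 9/7345) + 4965) - 17389) = √((-269420923/240607510 + 4965) - 17389) = √(1194346866227/240607510 - 17389) = √(-2989577125163/240607510) = I*√719314708038427774130/240607510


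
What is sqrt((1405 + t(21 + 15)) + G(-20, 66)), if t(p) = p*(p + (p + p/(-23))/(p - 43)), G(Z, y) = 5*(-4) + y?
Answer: sqrt(66614555)/161 ≈ 50.694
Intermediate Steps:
G(Z, y) = -20 + y
t(p) = p*(p + 22*p/(23*(-43 + p))) (t(p) = p*(p + (p + p*(-1/23))/(-43 + p)) = p*(p + (p - p/23)/(-43 + p)) = p*(p + (22*p/23)/(-43 + p)) = p*(p + 22*p/(23*(-43 + p))))
sqrt((1405 + t(21 + 15)) + G(-20, 66)) = sqrt((1405 + (21 + 15)**2*(-967/23 + (21 + 15))/(-43 + (21 + 15))) + (-20 + 66)) = sqrt((1405 + 36**2*(-967/23 + 36)/(-43 + 36)) + 46) = sqrt((1405 + 1296*(-139/23)/(-7)) + 46) = sqrt((1405 + 1296*(-1/7)*(-139/23)) + 46) = sqrt((1405 + 180144/161) + 46) = sqrt(406349/161 + 46) = sqrt(413755/161) = sqrt(66614555)/161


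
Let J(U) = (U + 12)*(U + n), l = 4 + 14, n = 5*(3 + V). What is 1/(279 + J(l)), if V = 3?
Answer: 1/1719 ≈ 0.00058173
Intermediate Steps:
n = 30 (n = 5*(3 + 3) = 5*6 = 30)
l = 18
J(U) = (12 + U)*(30 + U) (J(U) = (U + 12)*(U + 30) = (12 + U)*(30 + U))
1/(279 + J(l)) = 1/(279 + (360 + 18² + 42*18)) = 1/(279 + (360 + 324 + 756)) = 1/(279 + 1440) = 1/1719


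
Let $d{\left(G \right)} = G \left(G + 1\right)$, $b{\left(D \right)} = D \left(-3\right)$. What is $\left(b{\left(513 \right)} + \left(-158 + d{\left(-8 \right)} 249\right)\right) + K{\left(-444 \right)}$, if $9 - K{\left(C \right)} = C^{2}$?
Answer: $-184880$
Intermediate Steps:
$b{\left(D \right)} = - 3 D$
$d{\left(G \right)} = G \left(1 + G\right)$
$K{\left(C \right)} = 9 - C^{2}$
$\left(b{\left(513 \right)} + \left(-158 + d{\left(-8 \right)} 249\right)\right) + K{\left(-444 \right)} = \left(\left(-3\right) 513 - \left(158 - - 8 \left(1 - 8\right) 249\right)\right) + \left(9 - \left(-444\right)^{2}\right) = \left(-1539 - \left(158 - \left(-8\right) \left(-7\right) 249\right)\right) + \left(9 - 197136\right) = \left(-1539 + \left(-158 + 56 \cdot 249\right)\right) + \left(9 - 197136\right) = \left(-1539 + \left(-158 + 13944\right)\right) - 197127 = \left(-1539 + 13786\right) - 197127 = 12247 - 197127 = -184880$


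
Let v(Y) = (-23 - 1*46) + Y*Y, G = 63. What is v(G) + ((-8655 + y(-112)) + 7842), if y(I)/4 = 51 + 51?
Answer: 3495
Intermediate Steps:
y(I) = 408 (y(I) = 4*(51 + 51) = 4*102 = 408)
v(Y) = -69 + Y² (v(Y) = (-23 - 46) + Y² = -69 + Y²)
v(G) + ((-8655 + y(-112)) + 7842) = (-69 + 63²) + ((-8655 + 408) + 7842) = (-69 + 3969) + (-8247 + 7842) = 3900 - 405 = 3495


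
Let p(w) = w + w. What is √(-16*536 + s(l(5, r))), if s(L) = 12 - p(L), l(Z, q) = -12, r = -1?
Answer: 2*I*√2135 ≈ 92.412*I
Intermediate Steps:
p(w) = 2*w
s(L) = 12 - 2*L
√(-16*536 + s(l(5, r))) = √(-16*536 + (12 - 2*(-12))) = √(-8576 + (12 + 24)) = √(-8576 + 36) = √(-8540) = 2*I*√2135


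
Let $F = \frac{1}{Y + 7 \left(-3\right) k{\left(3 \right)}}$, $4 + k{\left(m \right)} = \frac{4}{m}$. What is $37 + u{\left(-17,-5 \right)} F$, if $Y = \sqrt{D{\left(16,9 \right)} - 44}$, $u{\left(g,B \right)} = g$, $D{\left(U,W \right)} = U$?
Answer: $\frac{4147}{113} + \frac{17 i \sqrt{7}}{1582} \approx 36.699 + 0.028431 i$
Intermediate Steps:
$k{\left(m \right)} = -4 + \frac{4}{m}$
$Y = 2 i \sqrt{7}$ ($Y = \sqrt{16 - 44} = \sqrt{-28} = 2 i \sqrt{7} \approx 5.2915 i$)
$F = \frac{1}{56 + 2 i \sqrt{7}}$ ($F = \frac{1}{2 i \sqrt{7} + 7 \left(-3\right) \left(-4 + \frac{4}{3}\right)} = \frac{1}{2 i \sqrt{7} - 21 \left(-4 + 4 \cdot \frac{1}{3}\right)} = \frac{1}{2 i \sqrt{7} - 21 \left(-4 + \frac{4}{3}\right)} = \frac{1}{2 i \sqrt{7} - -56} = \frac{1}{2 i \sqrt{7} + 56} = \frac{1}{56 + 2 i \sqrt{7}} \approx 0.017699 - 0.0016724 i$)
$37 + u{\left(-17,-5 \right)} F = 37 - 17 \left(- \frac{i}{- 56 i + 2 \sqrt{7}}\right) = 37 + \frac{17 i}{- 56 i + 2 \sqrt{7}}$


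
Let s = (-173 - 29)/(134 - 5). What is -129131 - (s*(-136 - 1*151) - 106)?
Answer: -16702199/129 ≈ -1.2947e+5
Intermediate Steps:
s = -202/129 ≈ -1.5659
-129131 - (s*(-136 - 1*151) - 106) = -129131 - (-202*(-136 - 1*151)/129 - 106) = -129131 - (-202*(-136 - 151)/129 - 106) = -129131 - (-202/129*(-287) - 106) = -129131 - (57974/129 - 106) = -129131 - 1*44300/129 = -129131 - 44300/129 = -16702199/129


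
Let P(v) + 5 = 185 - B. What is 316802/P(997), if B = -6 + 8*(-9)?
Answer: 158401/129 ≈ 1227.9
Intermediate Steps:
B = -78 (B = -6 - 72 = -78)
P(v) = 258 (P(v) = -5 + (185 - 1*(-78)) = -5 + (185 + 78) = -5 + 263 = 258)
316802/P(997) = 316802/258 = 316802*(1/258) = 158401/129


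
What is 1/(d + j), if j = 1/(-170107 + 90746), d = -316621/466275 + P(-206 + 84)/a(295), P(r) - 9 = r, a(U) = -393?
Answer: -1615843528675/632641969237 ≈ -2.5541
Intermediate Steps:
P(r) = 9 + r
d = -7971442/20360675 (d = -316621/466275 + (9 + (-206 + 84))/(-393) = -316621*1/466275 + (9 - 122)*(-1/393) = -316621/466275 - 113*(-1/393) = -316621/466275 + 113/393 = -7971442/20360675 ≈ -0.39151)
j = -1/79361 (j = 1/(-79361) = -1/79361 ≈ -1.2601e-5)
1/(d + j) = 1/(-7971442/20360675 - 1/79361) = 1/(-632641969237/1615843528675) = -1615843528675/632641969237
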